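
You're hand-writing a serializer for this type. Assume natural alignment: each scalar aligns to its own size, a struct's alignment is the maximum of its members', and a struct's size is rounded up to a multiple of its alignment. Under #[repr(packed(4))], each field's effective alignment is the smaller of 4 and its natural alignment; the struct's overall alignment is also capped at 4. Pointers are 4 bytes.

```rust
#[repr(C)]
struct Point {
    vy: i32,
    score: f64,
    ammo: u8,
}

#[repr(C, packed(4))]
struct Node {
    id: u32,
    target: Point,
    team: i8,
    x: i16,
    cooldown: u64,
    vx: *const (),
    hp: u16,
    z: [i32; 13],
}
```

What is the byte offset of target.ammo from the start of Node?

20

Point: vy at 0 (size 4, align 4) → ends 4; pad 4 to align 8 for score; score at 8 (size 8, align 8) → ends 16; ammo at 16 (size 1, align 1) → ends 17; tail pad 7 to reach multiple of 8; total 24 bytes, alignment 8
id at 0 (size 4, align 4) → ends 4
target at 4 (size 24, align 4) → ends 28
within Point: ammo at 16
4 + 16 = 20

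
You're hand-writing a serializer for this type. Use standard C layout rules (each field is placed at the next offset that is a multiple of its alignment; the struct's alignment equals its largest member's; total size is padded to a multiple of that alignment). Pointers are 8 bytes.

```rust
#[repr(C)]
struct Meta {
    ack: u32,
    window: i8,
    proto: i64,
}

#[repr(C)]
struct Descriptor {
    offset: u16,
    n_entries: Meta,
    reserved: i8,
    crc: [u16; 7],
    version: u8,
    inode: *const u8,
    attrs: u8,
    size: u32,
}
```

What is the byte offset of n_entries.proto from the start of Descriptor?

Meta: 0..4  ack  (4B, 4-aligned); 4..5  window  (1B, 1-aligned); 5..8  -- padding (3B); 8..16  proto  (8B, 8-aligned); sizeof = 16, alignof = 8
0..2  offset  (2B, 2-aligned)
2..8  -- padding (6B)
8..24  n_entries  (16B, 8-aligned)
within Meta: proto at 8
8 + 8 = 16

16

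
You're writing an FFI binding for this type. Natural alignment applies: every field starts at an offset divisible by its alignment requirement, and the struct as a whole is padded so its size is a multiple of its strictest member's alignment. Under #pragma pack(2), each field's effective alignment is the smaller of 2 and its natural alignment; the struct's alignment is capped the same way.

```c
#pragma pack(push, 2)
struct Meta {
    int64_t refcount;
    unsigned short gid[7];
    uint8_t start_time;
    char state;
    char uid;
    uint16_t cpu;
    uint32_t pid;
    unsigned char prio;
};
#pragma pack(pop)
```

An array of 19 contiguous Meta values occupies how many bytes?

646

0..8  refcount  (8B, 2-aligned)
8..22  gid  (14B, 2-aligned)
22..23  start_time  (1B, 1-aligned)
23..24  state  (1B, 1-aligned)
24..25  uid  (1B, 1-aligned)
25..26  -- padding (1B)
26..28  cpu  (2B, 2-aligned)
28..32  pid  (4B, 2-aligned)
32..33  prio  (1B, 1-aligned)
33..34  -- tail padding (1B)
sizeof = 34, alignof = 2
array of 19: 19 × 34 = 646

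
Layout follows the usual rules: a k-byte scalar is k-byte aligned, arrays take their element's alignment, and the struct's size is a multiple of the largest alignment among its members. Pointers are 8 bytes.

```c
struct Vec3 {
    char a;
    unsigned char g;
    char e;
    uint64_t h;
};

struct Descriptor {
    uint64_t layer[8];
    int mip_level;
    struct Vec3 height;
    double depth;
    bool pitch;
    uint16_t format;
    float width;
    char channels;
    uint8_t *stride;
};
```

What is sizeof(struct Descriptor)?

120

Vec3: @0: a [1B, align 1] → 1; @1: g [1B, align 1] → 2; @2: e [1B, align 1] → 3; +5 pad (align 8); @8: h [8B, align 8] → 16; size 16, align 8
@0: layer [64B, align 8] → 64
@64: mip_level [4B, align 4] → 68
+4 pad (align 8)
@72: height [16B, align 8] → 88
@88: depth [8B, align 8] → 96
@96: pitch [1B, align 1] → 97
+1 pad (align 2)
@98: format [2B, align 2] → 100
@100: width [4B, align 4] → 104
@104: channels [1B, align 1] → 105
+7 pad (align 8)
@112: stride [8B, align 8] → 120
size 120, align 8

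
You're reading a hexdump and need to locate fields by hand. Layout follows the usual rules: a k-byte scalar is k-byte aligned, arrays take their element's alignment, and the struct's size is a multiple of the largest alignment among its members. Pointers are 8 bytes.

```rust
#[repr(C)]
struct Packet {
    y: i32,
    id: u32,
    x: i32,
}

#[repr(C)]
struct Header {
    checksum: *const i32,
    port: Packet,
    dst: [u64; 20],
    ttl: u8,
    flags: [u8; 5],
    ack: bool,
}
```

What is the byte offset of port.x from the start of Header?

16

Packet: y at 0 (size 4, align 4) → ends 4; id at 4 (size 4, align 4) → ends 8; x at 8 (size 4, align 4) → ends 12; total 12 bytes, alignment 4
checksum at 0 (size 8, align 8) → ends 8
port at 8 (size 12, align 4) → ends 20
within Packet: x at 8
8 + 8 = 16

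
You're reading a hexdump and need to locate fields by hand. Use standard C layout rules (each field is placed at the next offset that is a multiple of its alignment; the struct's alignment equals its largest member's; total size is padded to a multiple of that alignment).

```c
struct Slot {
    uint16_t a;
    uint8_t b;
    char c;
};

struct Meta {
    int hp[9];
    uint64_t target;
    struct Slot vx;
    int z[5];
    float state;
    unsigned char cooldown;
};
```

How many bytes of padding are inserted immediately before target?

4

Slot: a at 0 (size 2, align 2) → ends 2; b at 2 (size 1, align 1) → ends 3; c at 3 (size 1, align 1) → ends 4; total 4 bytes, alignment 2
hp at 0 (size 36, align 4) → ends 36
pad 4 to align 8 for target
target at 40 (size 8, align 8) → ends 48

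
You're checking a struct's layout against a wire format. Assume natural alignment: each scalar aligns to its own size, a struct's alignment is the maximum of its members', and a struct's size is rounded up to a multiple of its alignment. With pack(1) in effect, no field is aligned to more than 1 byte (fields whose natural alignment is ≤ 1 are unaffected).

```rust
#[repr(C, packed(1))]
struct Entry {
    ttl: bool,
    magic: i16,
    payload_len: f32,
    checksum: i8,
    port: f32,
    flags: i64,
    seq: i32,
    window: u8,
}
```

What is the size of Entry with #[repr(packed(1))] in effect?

25

@0: ttl [1B, align 1] → 1
@1: magic [2B, align 1] → 3
@3: payload_len [4B, align 1] → 7
@7: checksum [1B, align 1] → 8
@8: port [4B, align 1] → 12
@12: flags [8B, align 1] → 20
@20: seq [4B, align 1] → 24
@24: window [1B, align 1] → 25
size 25, align 1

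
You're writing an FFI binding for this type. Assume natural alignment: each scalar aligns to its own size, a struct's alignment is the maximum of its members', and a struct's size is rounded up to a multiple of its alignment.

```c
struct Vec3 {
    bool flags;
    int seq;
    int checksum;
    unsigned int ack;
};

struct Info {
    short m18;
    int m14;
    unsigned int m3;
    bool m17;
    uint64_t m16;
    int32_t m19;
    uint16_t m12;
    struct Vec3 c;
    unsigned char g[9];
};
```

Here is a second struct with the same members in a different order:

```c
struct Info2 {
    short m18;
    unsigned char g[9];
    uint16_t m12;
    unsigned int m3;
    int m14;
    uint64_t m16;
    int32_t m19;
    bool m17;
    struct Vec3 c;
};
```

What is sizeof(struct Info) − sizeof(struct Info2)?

Vec3: @0: flags [1B, align 1] → 1; +3 pad (align 4); @4: seq [4B, align 4] → 8; @8: checksum [4B, align 4] → 12; @12: ack [4B, align 4] → 16; size 16, align 4
@0: m18 [2B, align 2] → 2
+2 pad (align 4)
@4: m14 [4B, align 4] → 8
@8: m3 [4B, align 4] → 12
@12: m17 [1B, align 1] → 13
+3 pad (align 8)
@16: m16 [8B, align 8] → 24
@24: m19 [4B, align 4] → 28
@28: m12 [2B, align 2] → 30
+2 pad (align 4)
@32: c [16B, align 4] → 48
@48: g [9B, align 1] → 57
+7 tail pad (align 8)
size 64, align 8
— Info2 —
@0: m18 [2B, align 2] → 2
@2: g [9B, align 1] → 11
+1 pad (align 2)
@12: m12 [2B, align 2] → 14
+2 pad (align 4)
@16: m3 [4B, align 4] → 20
@20: m14 [4B, align 4] → 24
@24: m16 [8B, align 8] → 32
@32: m19 [4B, align 4] → 36
@36: m17 [1B, align 1] → 37
+3 pad (align 4)
@40: c [16B, align 4] → 56
size 56, align 8
64 − 56 = 8

8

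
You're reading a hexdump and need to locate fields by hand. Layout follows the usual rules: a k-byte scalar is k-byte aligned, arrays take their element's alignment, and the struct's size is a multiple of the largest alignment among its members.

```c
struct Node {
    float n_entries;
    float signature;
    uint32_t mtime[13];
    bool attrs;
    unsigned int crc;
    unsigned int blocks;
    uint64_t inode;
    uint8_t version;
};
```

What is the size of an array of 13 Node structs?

0..4  n_entries  (4B, 4-aligned)
4..8  signature  (4B, 4-aligned)
8..60  mtime  (52B, 4-aligned)
60..61  attrs  (1B, 1-aligned)
61..64  -- padding (3B)
64..68  crc  (4B, 4-aligned)
68..72  blocks  (4B, 4-aligned)
72..80  inode  (8B, 8-aligned)
80..81  version  (1B, 1-aligned)
81..88  -- tail padding (7B)
sizeof = 88, alignof = 8
array of 13: 13 × 88 = 1144

1144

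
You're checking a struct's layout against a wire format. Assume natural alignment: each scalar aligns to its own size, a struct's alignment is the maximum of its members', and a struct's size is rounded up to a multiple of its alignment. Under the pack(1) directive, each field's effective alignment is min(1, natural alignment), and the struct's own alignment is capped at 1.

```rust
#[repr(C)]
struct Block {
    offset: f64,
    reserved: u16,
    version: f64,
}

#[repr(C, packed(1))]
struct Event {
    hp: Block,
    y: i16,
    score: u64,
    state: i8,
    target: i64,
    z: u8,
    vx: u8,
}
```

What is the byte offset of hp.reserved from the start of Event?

Block: offset at 0 (size 8, align 8) → ends 8; reserved at 8 (size 2, align 2) → ends 10; pad 6 to align 8 for version; version at 16 (size 8, align 8) → ends 24; total 24 bytes, alignment 8
hp at 0 (size 24, align 1) → ends 24
within Block: reserved at 8
0 + 8 = 8

8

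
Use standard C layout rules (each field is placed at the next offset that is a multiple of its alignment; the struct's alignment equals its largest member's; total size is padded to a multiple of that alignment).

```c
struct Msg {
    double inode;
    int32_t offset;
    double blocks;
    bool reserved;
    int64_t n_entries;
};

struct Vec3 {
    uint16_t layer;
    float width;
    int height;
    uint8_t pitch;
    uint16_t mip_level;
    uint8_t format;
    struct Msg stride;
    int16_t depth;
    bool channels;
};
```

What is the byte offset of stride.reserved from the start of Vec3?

Msg: 0..8  inode  (8B, 8-aligned); 8..12  offset  (4B, 4-aligned); 12..16  -- padding (4B); 16..24  blocks  (8B, 8-aligned); 24..25  reserved  (1B, 1-aligned); 25..32  -- padding (7B); 32..40  n_entries  (8B, 8-aligned); sizeof = 40, alignof = 8
0..2  layer  (2B, 2-aligned)
2..4  -- padding (2B)
4..8  width  (4B, 4-aligned)
8..12  height  (4B, 4-aligned)
12..13  pitch  (1B, 1-aligned)
13..14  -- padding (1B)
14..16  mip_level  (2B, 2-aligned)
16..17  format  (1B, 1-aligned)
17..24  -- padding (7B)
24..64  stride  (40B, 8-aligned)
within Msg: reserved at 24
24 + 24 = 48

48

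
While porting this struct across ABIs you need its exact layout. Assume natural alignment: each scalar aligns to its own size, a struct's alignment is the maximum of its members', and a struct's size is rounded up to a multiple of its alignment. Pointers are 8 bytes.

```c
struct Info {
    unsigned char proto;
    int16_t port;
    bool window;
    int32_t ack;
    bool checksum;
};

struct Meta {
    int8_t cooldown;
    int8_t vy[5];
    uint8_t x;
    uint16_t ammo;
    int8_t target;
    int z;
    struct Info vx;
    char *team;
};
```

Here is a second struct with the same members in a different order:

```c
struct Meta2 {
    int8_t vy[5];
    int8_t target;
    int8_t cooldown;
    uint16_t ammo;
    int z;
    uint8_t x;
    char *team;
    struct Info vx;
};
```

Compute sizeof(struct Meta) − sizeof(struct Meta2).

Info: 0..1  proto  (1B, 1-aligned); 1..2  -- padding (1B); 2..4  port  (2B, 2-aligned); 4..5  window  (1B, 1-aligned); 5..8  -- padding (3B); 8..12  ack  (4B, 4-aligned); 12..13  checksum  (1B, 1-aligned); 13..16  -- tail padding (3B); sizeof = 16, alignof = 4
0..1  cooldown  (1B, 1-aligned)
1..6  vy  (5B, 1-aligned)
6..7  x  (1B, 1-aligned)
7..8  -- padding (1B)
8..10  ammo  (2B, 2-aligned)
10..11  target  (1B, 1-aligned)
11..12  -- padding (1B)
12..16  z  (4B, 4-aligned)
16..32  vx  (16B, 4-aligned)
32..40  team  (8B, 8-aligned)
sizeof = 40, alignof = 8
— Meta2 —
0..5  vy  (5B, 1-aligned)
5..6  target  (1B, 1-aligned)
6..7  cooldown  (1B, 1-aligned)
7..8  -- padding (1B)
8..10  ammo  (2B, 2-aligned)
10..12  -- padding (2B)
12..16  z  (4B, 4-aligned)
16..17  x  (1B, 1-aligned)
17..24  -- padding (7B)
24..32  team  (8B, 8-aligned)
32..48  vx  (16B, 4-aligned)
sizeof = 48, alignof = 8
40 − 48 = -8

-8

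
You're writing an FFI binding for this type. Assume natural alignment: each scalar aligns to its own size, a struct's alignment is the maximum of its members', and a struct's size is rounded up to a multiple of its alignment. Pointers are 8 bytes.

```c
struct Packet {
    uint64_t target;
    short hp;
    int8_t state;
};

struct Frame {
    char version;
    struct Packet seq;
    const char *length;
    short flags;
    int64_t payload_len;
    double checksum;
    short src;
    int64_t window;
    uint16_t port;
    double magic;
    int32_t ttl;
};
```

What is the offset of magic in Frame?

Packet: 0..8  target  (8B, 8-aligned); 8..10  hp  (2B, 2-aligned); 10..11  state  (1B, 1-aligned); 11..16  -- tail padding (5B); sizeof = 16, alignof = 8
0..1  version  (1B, 1-aligned)
1..8  -- padding (7B)
8..24  seq  (16B, 8-aligned)
24..32  length  (8B, 8-aligned)
32..34  flags  (2B, 2-aligned)
34..40  -- padding (6B)
40..48  payload_len  (8B, 8-aligned)
48..56  checksum  (8B, 8-aligned)
56..58  src  (2B, 2-aligned)
58..64  -- padding (6B)
64..72  window  (8B, 8-aligned)
72..74  port  (2B, 2-aligned)
74..80  -- padding (6B)
80..88  magic  (8B, 8-aligned)

80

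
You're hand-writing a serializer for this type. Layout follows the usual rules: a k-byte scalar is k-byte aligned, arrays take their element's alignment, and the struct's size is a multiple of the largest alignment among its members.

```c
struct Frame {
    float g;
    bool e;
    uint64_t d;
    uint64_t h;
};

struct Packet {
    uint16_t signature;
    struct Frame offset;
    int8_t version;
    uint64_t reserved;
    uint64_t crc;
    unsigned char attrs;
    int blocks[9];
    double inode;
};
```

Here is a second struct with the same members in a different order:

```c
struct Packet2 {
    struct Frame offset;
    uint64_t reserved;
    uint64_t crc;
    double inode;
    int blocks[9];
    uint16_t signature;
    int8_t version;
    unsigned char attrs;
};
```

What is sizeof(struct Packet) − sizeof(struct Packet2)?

16

Frame: 0..4  g  (4B, 4-aligned); 4..5  e  (1B, 1-aligned); 5..8  -- padding (3B); 8..16  d  (8B, 8-aligned); 16..24  h  (8B, 8-aligned); sizeof = 24, alignof = 8
0..2  signature  (2B, 2-aligned)
2..8  -- padding (6B)
8..32  offset  (24B, 8-aligned)
32..33  version  (1B, 1-aligned)
33..40  -- padding (7B)
40..48  reserved  (8B, 8-aligned)
48..56  crc  (8B, 8-aligned)
56..57  attrs  (1B, 1-aligned)
57..60  -- padding (3B)
60..96  blocks  (36B, 4-aligned)
96..104  inode  (8B, 8-aligned)
sizeof = 104, alignof = 8
— Packet2 —
0..24  offset  (24B, 8-aligned)
24..32  reserved  (8B, 8-aligned)
32..40  crc  (8B, 8-aligned)
40..48  inode  (8B, 8-aligned)
48..84  blocks  (36B, 4-aligned)
84..86  signature  (2B, 2-aligned)
86..87  version  (1B, 1-aligned)
87..88  attrs  (1B, 1-aligned)
sizeof = 88, alignof = 8
104 − 88 = 16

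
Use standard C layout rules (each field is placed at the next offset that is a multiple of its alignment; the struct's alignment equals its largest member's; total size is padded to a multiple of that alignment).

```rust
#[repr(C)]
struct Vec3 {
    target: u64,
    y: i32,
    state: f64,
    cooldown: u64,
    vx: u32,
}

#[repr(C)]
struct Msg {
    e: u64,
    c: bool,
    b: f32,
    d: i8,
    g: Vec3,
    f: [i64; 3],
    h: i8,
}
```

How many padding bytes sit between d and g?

7

Vec3: 0..8  target  (8B, 8-aligned); 8..12  y  (4B, 4-aligned); 12..16  -- padding (4B); 16..24  state  (8B, 8-aligned); 24..32  cooldown  (8B, 8-aligned); 32..36  vx  (4B, 4-aligned); 36..40  -- tail padding (4B); sizeof = 40, alignof = 8
0..8  e  (8B, 8-aligned)
8..9  c  (1B, 1-aligned)
9..12  -- padding (3B)
12..16  b  (4B, 4-aligned)
16..17  d  (1B, 1-aligned)
17..24  -- padding (7B)
24..64  g  (40B, 8-aligned)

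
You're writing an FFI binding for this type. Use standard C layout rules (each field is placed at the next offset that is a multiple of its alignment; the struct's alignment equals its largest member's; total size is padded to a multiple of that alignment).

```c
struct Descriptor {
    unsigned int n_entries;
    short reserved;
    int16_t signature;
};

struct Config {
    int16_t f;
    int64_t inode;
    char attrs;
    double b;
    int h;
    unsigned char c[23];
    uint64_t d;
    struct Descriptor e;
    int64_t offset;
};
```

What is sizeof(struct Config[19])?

1672

Descriptor: @0: n_entries [4B, align 4] → 4; @4: reserved [2B, align 2] → 6; @6: signature [2B, align 2] → 8; size 8, align 4
@0: f [2B, align 2] → 2
+6 pad (align 8)
@8: inode [8B, align 8] → 16
@16: attrs [1B, align 1] → 17
+7 pad (align 8)
@24: b [8B, align 8] → 32
@32: h [4B, align 4] → 36
@36: c [23B, align 1] → 59
+5 pad (align 8)
@64: d [8B, align 8] → 72
@72: e [8B, align 4] → 80
@80: offset [8B, align 8] → 88
size 88, align 8
array of 19: 19 × 88 = 1672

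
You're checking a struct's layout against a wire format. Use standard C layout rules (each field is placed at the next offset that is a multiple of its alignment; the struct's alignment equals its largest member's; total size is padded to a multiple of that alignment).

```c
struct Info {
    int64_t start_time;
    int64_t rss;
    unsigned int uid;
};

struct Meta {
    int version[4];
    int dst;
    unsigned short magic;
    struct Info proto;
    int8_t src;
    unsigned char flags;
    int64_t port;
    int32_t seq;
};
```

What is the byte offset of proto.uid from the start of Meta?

40

Info: @0: start_time [8B, align 8] → 8; @8: rss [8B, align 8] → 16; @16: uid [4B, align 4] → 20; +4 tail pad (align 8); size 24, align 8
@0: version [16B, align 4] → 16
@16: dst [4B, align 4] → 20
@20: magic [2B, align 2] → 22
+2 pad (align 8)
@24: proto [24B, align 8] → 48
within Info: uid at 16
24 + 16 = 40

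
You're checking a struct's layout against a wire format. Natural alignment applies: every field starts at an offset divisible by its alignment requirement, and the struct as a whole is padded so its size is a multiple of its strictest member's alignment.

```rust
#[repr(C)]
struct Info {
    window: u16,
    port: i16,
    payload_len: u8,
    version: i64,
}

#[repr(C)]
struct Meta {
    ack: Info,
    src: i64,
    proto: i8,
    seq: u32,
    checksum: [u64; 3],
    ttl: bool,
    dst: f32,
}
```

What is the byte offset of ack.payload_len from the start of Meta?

Info: @0: window [2B, align 2] → 2; @2: port [2B, align 2] → 4; @4: payload_len [1B, align 1] → 5; +3 pad (align 8); @8: version [8B, align 8] → 16; size 16, align 8
@0: ack [16B, align 8] → 16
within Info: payload_len at 4
0 + 4 = 4

4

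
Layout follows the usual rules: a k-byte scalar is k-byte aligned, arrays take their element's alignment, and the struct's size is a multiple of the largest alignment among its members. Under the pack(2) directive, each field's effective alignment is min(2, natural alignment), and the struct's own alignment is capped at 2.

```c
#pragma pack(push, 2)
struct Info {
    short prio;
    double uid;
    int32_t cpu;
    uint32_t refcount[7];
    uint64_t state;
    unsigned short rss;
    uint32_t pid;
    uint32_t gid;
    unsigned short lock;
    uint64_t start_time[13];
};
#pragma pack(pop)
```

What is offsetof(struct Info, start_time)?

0..2  prio  (2B, 2-aligned)
2..10  uid  (8B, 2-aligned)
10..14  cpu  (4B, 2-aligned)
14..42  refcount  (28B, 2-aligned)
42..50  state  (8B, 2-aligned)
50..52  rss  (2B, 2-aligned)
52..56  pid  (4B, 2-aligned)
56..60  gid  (4B, 2-aligned)
60..62  lock  (2B, 2-aligned)
62..166  start_time  (104B, 2-aligned)

62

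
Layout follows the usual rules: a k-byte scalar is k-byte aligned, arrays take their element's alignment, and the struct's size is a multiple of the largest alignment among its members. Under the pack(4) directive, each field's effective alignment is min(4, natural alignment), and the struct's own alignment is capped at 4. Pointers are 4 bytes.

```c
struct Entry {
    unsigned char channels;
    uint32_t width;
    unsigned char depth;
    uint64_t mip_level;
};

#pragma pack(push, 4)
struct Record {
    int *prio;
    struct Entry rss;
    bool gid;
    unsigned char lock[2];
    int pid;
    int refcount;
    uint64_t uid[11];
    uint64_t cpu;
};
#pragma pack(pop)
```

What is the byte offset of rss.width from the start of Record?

Entry: channels at 0 (size 1, align 1) → ends 1; pad 3 to align 4 for width; width at 4 (size 4, align 4) → ends 8; depth at 8 (size 1, align 1) → ends 9; pad 7 to align 8 for mip_level; mip_level at 16 (size 8, align 8) → ends 24; total 24 bytes, alignment 8
prio at 0 (size 4, align 4) → ends 4
rss at 4 (size 24, align 4) → ends 28
within Entry: width at 4
4 + 4 = 8

8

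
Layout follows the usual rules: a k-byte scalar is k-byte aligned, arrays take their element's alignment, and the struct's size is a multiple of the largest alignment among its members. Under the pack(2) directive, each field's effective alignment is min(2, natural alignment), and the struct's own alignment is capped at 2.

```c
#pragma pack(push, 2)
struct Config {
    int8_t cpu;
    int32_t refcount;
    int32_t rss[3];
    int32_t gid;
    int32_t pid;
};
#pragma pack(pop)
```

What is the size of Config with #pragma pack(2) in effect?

26

cpu at 0 (size 1, align 1) → ends 1
pad 1 to align 2 for refcount
refcount at 2 (size 4, align 2) → ends 6
rss at 6 (size 12, align 2) → ends 18
gid at 18 (size 4, align 2) → ends 22
pid at 22 (size 4, align 2) → ends 26
total 26 bytes, alignment 2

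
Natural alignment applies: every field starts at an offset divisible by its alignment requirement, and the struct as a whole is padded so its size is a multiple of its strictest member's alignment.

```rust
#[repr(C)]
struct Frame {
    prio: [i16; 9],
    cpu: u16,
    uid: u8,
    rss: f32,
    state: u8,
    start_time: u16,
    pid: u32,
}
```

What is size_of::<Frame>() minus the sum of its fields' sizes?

4

0..18  prio  (18B, 2-aligned)
18..20  cpu  (2B, 2-aligned)
20..21  uid  (1B, 1-aligned)
21..24  -- padding (3B)
24..28  rss  (4B, 4-aligned)
28..29  state  (1B, 1-aligned)
29..30  -- padding (1B)
30..32  start_time  (2B, 2-aligned)
32..36  pid  (4B, 4-aligned)
sizeof = 36, alignof = 4
data bytes 32, size 36 → padding 4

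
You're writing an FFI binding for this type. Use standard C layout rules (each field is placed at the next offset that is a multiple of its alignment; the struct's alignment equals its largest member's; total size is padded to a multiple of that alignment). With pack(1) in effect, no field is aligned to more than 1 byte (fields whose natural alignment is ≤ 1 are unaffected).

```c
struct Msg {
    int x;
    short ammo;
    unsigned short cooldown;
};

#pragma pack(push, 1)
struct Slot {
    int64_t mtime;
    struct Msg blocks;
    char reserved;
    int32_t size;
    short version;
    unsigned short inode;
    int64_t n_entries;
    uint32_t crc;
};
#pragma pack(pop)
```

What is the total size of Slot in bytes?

37

Msg: @0: x [4B, align 4] → 4; @4: ammo [2B, align 2] → 6; @6: cooldown [2B, align 2] → 8; size 8, align 4
@0: mtime [8B, align 1] → 8
@8: blocks [8B, align 1] → 16
@16: reserved [1B, align 1] → 17
@17: size [4B, align 1] → 21
@21: version [2B, align 1] → 23
@23: inode [2B, align 1] → 25
@25: n_entries [8B, align 1] → 33
@33: crc [4B, align 1] → 37
size 37, align 1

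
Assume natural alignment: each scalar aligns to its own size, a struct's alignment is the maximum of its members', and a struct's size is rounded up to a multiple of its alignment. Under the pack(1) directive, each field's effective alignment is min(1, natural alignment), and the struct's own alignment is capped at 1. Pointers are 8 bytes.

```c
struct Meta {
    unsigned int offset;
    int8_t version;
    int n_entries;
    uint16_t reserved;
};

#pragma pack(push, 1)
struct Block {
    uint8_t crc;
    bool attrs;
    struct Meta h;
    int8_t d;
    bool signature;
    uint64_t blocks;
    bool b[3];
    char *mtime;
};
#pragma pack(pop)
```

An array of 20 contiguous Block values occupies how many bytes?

Meta: 0..4  offset  (4B, 4-aligned); 4..5  version  (1B, 1-aligned); 5..8  -- padding (3B); 8..12  n_entries  (4B, 4-aligned); 12..14  reserved  (2B, 2-aligned); 14..16  -- tail padding (2B); sizeof = 16, alignof = 4
0..1  crc  (1B, 1-aligned)
1..2  attrs  (1B, 1-aligned)
2..18  h  (16B, 1-aligned)
18..19  d  (1B, 1-aligned)
19..20  signature  (1B, 1-aligned)
20..28  blocks  (8B, 1-aligned)
28..31  b  (3B, 1-aligned)
31..39  mtime  (8B, 1-aligned)
sizeof = 39, alignof = 1
array of 20: 20 × 39 = 780

780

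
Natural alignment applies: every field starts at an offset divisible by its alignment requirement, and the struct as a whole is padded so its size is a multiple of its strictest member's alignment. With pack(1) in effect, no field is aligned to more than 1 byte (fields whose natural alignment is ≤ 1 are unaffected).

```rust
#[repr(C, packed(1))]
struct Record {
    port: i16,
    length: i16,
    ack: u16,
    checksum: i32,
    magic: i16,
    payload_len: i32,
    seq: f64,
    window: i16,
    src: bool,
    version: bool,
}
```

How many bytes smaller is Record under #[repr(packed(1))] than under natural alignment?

natural layout:
  @0: port [2B, align 2] → 2
  @2: length [2B, align 2] → 4
  @4: ack [2B, align 2] → 6
  +2 pad (align 4)
  @8: checksum [4B, align 4] → 12
  @12: magic [2B, align 2] → 14
  +2 pad (align 4)
  @16: payload_len [4B, align 4] → 20
  +4 pad (align 8)
  @24: seq [8B, align 8] → 32
  @32: window [2B, align 2] → 34
  @34: src [1B, align 1] → 35
  @35: version [1B, align 1] → 36
  +4 tail pad (align 8)
  size 40, align 8
packed(1) layout:
  @0: port [2B, align 1] → 2
  @2: length [2B, align 1] → 4
  @4: ack [2B, align 1] → 6
  @6: checksum [4B, align 1] → 10
  @10: magic [2B, align 1] → 12
  @12: payload_len [4B, align 1] → 16
  @16: seq [8B, align 1] → 24
  @24: window [2B, align 1] → 26
  @26: src [1B, align 1] → 27
  @27: version [1B, align 1] → 28
  size 28, align 1
40 − 28 = 12

12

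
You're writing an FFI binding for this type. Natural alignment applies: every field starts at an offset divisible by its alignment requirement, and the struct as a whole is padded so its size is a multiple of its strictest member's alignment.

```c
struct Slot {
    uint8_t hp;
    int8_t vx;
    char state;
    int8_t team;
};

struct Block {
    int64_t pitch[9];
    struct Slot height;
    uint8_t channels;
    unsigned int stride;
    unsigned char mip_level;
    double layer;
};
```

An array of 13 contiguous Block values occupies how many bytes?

Slot: @0: hp [1B, align 1] → 1; @1: vx [1B, align 1] → 2; @2: state [1B, align 1] → 3; @3: team [1B, align 1] → 4; size 4, align 1
@0: pitch [72B, align 8] → 72
@72: height [4B, align 1] → 76
@76: channels [1B, align 1] → 77
+3 pad (align 4)
@80: stride [4B, align 4] → 84
@84: mip_level [1B, align 1] → 85
+3 pad (align 8)
@88: layer [8B, align 8] → 96
size 96, align 8
array of 13: 13 × 96 = 1248

1248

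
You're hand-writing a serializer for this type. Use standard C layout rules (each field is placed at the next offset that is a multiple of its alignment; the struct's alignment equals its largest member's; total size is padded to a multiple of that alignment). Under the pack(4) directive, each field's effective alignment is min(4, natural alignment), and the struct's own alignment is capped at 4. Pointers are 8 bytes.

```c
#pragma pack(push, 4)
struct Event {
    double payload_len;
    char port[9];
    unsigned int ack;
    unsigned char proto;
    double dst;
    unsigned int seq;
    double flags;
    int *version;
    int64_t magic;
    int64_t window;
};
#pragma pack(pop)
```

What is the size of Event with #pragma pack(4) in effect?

72

payload_len at 0 (size 8, align 4) → ends 8
port at 8 (size 9, align 1) → ends 17
pad 3 to align 4 for ack
ack at 20 (size 4, align 4) → ends 24
proto at 24 (size 1, align 1) → ends 25
pad 3 to align 4 for dst
dst at 28 (size 8, align 4) → ends 36
seq at 36 (size 4, align 4) → ends 40
flags at 40 (size 8, align 4) → ends 48
version at 48 (size 8, align 4) → ends 56
magic at 56 (size 8, align 4) → ends 64
window at 64 (size 8, align 4) → ends 72
total 72 bytes, alignment 4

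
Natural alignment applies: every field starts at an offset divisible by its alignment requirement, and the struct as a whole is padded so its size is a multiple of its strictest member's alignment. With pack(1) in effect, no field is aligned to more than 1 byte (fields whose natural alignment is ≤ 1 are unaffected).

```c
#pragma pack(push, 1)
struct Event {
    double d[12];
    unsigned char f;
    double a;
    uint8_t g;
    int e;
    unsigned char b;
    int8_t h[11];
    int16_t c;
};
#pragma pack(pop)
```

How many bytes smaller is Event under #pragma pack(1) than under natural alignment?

natural layout:
  0..96  d  (96B, 8-aligned)
  96..97  f  (1B, 1-aligned)
  97..104  -- padding (7B)
  104..112  a  (8B, 8-aligned)
  112..113  g  (1B, 1-aligned)
  113..116  -- padding (3B)
  116..120  e  (4B, 4-aligned)
  120..121  b  (1B, 1-aligned)
  121..132  h  (11B, 1-aligned)
  132..134  c  (2B, 2-aligned)
  134..136  -- tail padding (2B)
  sizeof = 136, alignof = 8
packed(1) layout:
  0..96  d  (96B, 1-aligned)
  96..97  f  (1B, 1-aligned)
  97..105  a  (8B, 1-aligned)
  105..106  g  (1B, 1-aligned)
  106..110  e  (4B, 1-aligned)
  110..111  b  (1B, 1-aligned)
  111..122  h  (11B, 1-aligned)
  122..124  c  (2B, 1-aligned)
  sizeof = 124, alignof = 1
136 − 124 = 12

12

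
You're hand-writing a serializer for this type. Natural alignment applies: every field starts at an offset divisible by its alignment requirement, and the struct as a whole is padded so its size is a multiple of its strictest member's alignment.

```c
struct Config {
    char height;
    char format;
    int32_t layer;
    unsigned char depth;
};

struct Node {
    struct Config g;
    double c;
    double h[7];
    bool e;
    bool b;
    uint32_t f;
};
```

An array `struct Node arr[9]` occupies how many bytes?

792

Config: height at 0 (size 1, align 1) → ends 1; format at 1 (size 1, align 1) → ends 2; pad 2 to align 4 for layer; layer at 4 (size 4, align 4) → ends 8; depth at 8 (size 1, align 1) → ends 9; tail pad 3 to reach multiple of 4; total 12 bytes, alignment 4
g at 0 (size 12, align 4) → ends 12
pad 4 to align 8 for c
c at 16 (size 8, align 8) → ends 24
h at 24 (size 56, align 8) → ends 80
e at 80 (size 1, align 1) → ends 81
b at 81 (size 1, align 1) → ends 82
pad 2 to align 4 for f
f at 84 (size 4, align 4) → ends 88
total 88 bytes, alignment 8
array of 9: 9 × 88 = 792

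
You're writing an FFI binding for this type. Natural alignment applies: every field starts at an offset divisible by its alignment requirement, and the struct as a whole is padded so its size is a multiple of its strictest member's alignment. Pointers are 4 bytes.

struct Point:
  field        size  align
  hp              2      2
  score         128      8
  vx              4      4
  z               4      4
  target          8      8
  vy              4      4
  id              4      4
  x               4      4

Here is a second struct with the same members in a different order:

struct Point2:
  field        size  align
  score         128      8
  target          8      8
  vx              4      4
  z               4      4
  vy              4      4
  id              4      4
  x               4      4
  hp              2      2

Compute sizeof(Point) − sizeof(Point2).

hp at 0 (size 2, align 2) → ends 2
pad 6 to align 8 for score
score at 8 (size 128, align 8) → ends 136
vx at 136 (size 4, align 4) → ends 140
z at 140 (size 4, align 4) → ends 144
target at 144 (size 8, align 8) → ends 152
vy at 152 (size 4, align 4) → ends 156
id at 156 (size 4, align 4) → ends 160
x at 160 (size 4, align 4) → ends 164
tail pad 4 to reach multiple of 8
total 168 bytes, alignment 8
— Point2 —
score at 0 (size 128, align 8) → ends 128
target at 128 (size 8, align 8) → ends 136
vx at 136 (size 4, align 4) → ends 140
z at 140 (size 4, align 4) → ends 144
vy at 144 (size 4, align 4) → ends 148
id at 148 (size 4, align 4) → ends 152
x at 152 (size 4, align 4) → ends 156
hp at 156 (size 2, align 2) → ends 158
tail pad 2 to reach multiple of 8
total 160 bytes, alignment 8
168 − 160 = 8

8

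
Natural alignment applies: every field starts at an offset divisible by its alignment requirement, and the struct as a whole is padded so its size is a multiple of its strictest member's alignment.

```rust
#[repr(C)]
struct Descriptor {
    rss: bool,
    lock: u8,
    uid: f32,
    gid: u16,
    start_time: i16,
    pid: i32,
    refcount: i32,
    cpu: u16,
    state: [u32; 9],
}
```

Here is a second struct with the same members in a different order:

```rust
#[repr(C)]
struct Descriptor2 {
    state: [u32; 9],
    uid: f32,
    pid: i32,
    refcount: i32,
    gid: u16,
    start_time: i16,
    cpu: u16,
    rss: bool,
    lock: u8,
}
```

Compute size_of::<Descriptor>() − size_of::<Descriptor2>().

4

@0: rss [1B, align 1] → 1
@1: lock [1B, align 1] → 2
+2 pad (align 4)
@4: uid [4B, align 4] → 8
@8: gid [2B, align 2] → 10
@10: start_time [2B, align 2] → 12
@12: pid [4B, align 4] → 16
@16: refcount [4B, align 4] → 20
@20: cpu [2B, align 2] → 22
+2 pad (align 4)
@24: state [36B, align 4] → 60
size 60, align 4
— Descriptor2 —
@0: state [36B, align 4] → 36
@36: uid [4B, align 4] → 40
@40: pid [4B, align 4] → 44
@44: refcount [4B, align 4] → 48
@48: gid [2B, align 2] → 50
@50: start_time [2B, align 2] → 52
@52: cpu [2B, align 2] → 54
@54: rss [1B, align 1] → 55
@55: lock [1B, align 1] → 56
size 56, align 4
60 − 56 = 4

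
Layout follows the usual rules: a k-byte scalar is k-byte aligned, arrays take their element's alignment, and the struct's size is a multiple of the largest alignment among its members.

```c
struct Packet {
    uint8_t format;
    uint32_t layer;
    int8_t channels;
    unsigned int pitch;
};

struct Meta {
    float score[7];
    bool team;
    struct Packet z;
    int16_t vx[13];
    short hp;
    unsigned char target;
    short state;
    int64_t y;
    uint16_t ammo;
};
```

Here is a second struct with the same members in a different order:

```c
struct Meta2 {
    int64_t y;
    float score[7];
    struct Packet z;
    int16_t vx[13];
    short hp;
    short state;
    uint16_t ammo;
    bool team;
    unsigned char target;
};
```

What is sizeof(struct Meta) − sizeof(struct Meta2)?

8

Packet: 0..1  format  (1B, 1-aligned); 1..4  -- padding (3B); 4..8  layer  (4B, 4-aligned); 8..9  channels  (1B, 1-aligned); 9..12  -- padding (3B); 12..16  pitch  (4B, 4-aligned); sizeof = 16, alignof = 4
0..28  score  (28B, 4-aligned)
28..29  team  (1B, 1-aligned)
29..32  -- padding (3B)
32..48  z  (16B, 4-aligned)
48..74  vx  (26B, 2-aligned)
74..76  hp  (2B, 2-aligned)
76..77  target  (1B, 1-aligned)
77..78  -- padding (1B)
78..80  state  (2B, 2-aligned)
80..88  y  (8B, 8-aligned)
88..90  ammo  (2B, 2-aligned)
90..96  -- tail padding (6B)
sizeof = 96, alignof = 8
— Meta2 —
0..8  y  (8B, 8-aligned)
8..36  score  (28B, 4-aligned)
36..52  z  (16B, 4-aligned)
52..78  vx  (26B, 2-aligned)
78..80  hp  (2B, 2-aligned)
80..82  state  (2B, 2-aligned)
82..84  ammo  (2B, 2-aligned)
84..85  team  (1B, 1-aligned)
85..86  target  (1B, 1-aligned)
86..88  -- tail padding (2B)
sizeof = 88, alignof = 8
96 − 88 = 8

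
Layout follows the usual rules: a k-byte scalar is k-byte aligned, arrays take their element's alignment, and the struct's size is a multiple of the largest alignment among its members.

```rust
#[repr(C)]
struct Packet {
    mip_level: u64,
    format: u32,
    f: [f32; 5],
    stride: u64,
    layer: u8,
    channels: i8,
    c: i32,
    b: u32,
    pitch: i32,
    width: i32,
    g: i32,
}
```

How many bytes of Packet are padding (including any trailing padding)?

mip_level at 0 (size 8, align 8) → ends 8
format at 8 (size 4, align 4) → ends 12
f at 12 (size 20, align 4) → ends 32
stride at 32 (size 8, align 8) → ends 40
layer at 40 (size 1, align 1) → ends 41
channels at 41 (size 1, align 1) → ends 42
pad 2 to align 4 for c
c at 44 (size 4, align 4) → ends 48
b at 48 (size 4, align 4) → ends 52
pitch at 52 (size 4, align 4) → ends 56
width at 56 (size 4, align 4) → ends 60
g at 60 (size 4, align 4) → ends 64
total 64 bytes, alignment 8
data bytes 62, size 64 → padding 2

2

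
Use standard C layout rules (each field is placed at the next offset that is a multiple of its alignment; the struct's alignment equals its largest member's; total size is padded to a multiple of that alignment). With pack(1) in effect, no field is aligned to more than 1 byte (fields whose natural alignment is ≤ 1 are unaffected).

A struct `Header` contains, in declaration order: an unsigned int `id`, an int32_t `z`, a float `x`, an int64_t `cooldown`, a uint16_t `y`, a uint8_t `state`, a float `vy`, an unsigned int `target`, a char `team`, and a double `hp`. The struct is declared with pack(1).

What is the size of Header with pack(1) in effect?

40

@0: id [4B, align 1] → 4
@4: z [4B, align 1] → 8
@8: x [4B, align 1] → 12
@12: cooldown [8B, align 1] → 20
@20: y [2B, align 1] → 22
@22: state [1B, align 1] → 23
@23: vy [4B, align 1] → 27
@27: target [4B, align 1] → 31
@31: team [1B, align 1] → 32
@32: hp [8B, align 1] → 40
size 40, align 1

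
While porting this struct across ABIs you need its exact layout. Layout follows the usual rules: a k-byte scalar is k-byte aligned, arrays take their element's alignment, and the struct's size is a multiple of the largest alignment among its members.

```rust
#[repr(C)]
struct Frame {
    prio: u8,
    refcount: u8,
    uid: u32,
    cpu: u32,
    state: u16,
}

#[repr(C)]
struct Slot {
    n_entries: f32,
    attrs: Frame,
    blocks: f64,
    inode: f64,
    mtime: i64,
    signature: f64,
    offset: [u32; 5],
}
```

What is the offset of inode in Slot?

32

Frame: 0..1  prio  (1B, 1-aligned); 1..2  refcount  (1B, 1-aligned); 2..4  -- padding (2B); 4..8  uid  (4B, 4-aligned); 8..12  cpu  (4B, 4-aligned); 12..14  state  (2B, 2-aligned); 14..16  -- tail padding (2B); sizeof = 16, alignof = 4
0..4  n_entries  (4B, 4-aligned)
4..20  attrs  (16B, 4-aligned)
20..24  -- padding (4B)
24..32  blocks  (8B, 8-aligned)
32..40  inode  (8B, 8-aligned)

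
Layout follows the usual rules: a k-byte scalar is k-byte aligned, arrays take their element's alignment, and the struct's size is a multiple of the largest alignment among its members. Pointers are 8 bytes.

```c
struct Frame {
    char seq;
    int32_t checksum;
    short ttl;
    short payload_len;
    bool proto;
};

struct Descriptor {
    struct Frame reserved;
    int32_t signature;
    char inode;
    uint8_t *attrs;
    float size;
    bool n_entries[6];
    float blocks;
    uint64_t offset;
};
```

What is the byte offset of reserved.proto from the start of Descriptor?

Frame: @0: seq [1B, align 1] → 1; +3 pad (align 4); @4: checksum [4B, align 4] → 8; @8: ttl [2B, align 2] → 10; @10: payload_len [2B, align 2] → 12; @12: proto [1B, align 1] → 13; +3 tail pad (align 4); size 16, align 4
@0: reserved [16B, align 4] → 16
within Frame: proto at 12
0 + 12 = 12

12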